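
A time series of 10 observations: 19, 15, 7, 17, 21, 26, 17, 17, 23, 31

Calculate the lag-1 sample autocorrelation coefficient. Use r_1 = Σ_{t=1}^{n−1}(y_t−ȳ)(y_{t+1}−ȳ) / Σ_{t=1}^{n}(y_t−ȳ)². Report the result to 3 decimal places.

Mean ȳ = (19 + 15 + 7 + 17 + 21 + 26 + 17 + 17 + 23 + 31)/10 = 19.3000
Numerator Σ_{t=1}^{9}(y_t−ȳ)(y_{t+1}−ȳ) = 114.6100
Denominator Σ(y_t−ȳ)² = 384.1000
r_1 = 114.6100 / 384.1000 = 0.298

0.298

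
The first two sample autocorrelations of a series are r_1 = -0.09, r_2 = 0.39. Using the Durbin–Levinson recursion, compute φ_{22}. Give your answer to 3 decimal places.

0.385

φ_{22} = (r_2 − r_1²) / (1 − r_1²)
r_1² = (-0.09)² = 0.0081
Numerator = 0.39 − 0.0081 = 0.3819; denominator = 1 − 0.0081 = 0.9919
φ_{22} = 0.3819 / 0.9919 = 0.385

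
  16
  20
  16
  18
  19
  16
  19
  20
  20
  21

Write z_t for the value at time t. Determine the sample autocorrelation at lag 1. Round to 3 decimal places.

-0.069

Mean z̄ = (16 + 20 + 16 + 18 + 19 + 16 + 19 + 20 + 20 + 21)/10 = 18.5000
Numerator Σ_{t=1}^{9}(z_t−z̄)(z_{t+1}−z̄) = -2.2500
Denominator Σ(z_t−z̄)² = 32.5000
r_1 = -2.2500 / 32.5000 = -0.069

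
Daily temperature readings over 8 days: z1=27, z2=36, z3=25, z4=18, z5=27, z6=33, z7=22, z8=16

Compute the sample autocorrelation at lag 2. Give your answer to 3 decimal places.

-0.645

Mean z̄ = (27 + 36 + 25 + 18 + 27 + 33 + 22 + 16)/8 = 25.5000
Deviations from mean: 1.5000, 10.5000, -0.5000, -7.5000, 1.5000, 7.5000, -3.5000, -9.5000
Numerator Σ_{t=1}^{6}(z_t−z̄)(z_{t+2}−z̄) = -213.0000
Denominator Σ(z_t−z̄)² = 330.0000
r_2 = -213.0000 / 330.0000 = -0.645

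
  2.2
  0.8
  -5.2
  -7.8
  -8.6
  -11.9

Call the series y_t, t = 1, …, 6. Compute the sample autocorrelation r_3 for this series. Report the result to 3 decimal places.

Mean ȳ = (2.2 + 0.8 − 5.2 − 7.8 − 8.6 − 11.9)/6 = -5.0833
Deviations from mean: 7.2833, 5.8833, -0.1167, -2.7167, -3.5167, -6.8167
Σ(y_t−ȳ)(y_{t+3}−ȳ) = (-19.7864) + (-20.6897) + (0.7953) = -39.6808
Denominator Σ(y_t−ȳ)² = 153.8883
r_3 = -39.6808 / 153.8883 = -0.258

-0.258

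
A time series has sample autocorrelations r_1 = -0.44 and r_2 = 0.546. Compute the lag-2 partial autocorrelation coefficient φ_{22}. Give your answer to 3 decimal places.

0.437

φ_{22} = (r_2 − r_1²) / (1 − r_1²)
r_1² = (-0.44)² = 0.1936
Numerator = 0.546 − 0.1936 = 0.3524; denominator = 1 − 0.1936 = 0.8064
φ_{22} = 0.3524 / 0.8064 = 0.437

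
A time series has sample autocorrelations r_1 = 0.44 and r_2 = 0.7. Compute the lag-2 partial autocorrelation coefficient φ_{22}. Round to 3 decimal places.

φ_{22} = (r_2 − r_1²) / (1 − r_1²)
r_1² = (0.44)² = 0.1936
Numerator = 0.7 − 0.1936 = 0.5064; denominator = 1 − 0.1936 = 0.8064
φ_{22} = 0.5064 / 0.8064 = 0.628

0.628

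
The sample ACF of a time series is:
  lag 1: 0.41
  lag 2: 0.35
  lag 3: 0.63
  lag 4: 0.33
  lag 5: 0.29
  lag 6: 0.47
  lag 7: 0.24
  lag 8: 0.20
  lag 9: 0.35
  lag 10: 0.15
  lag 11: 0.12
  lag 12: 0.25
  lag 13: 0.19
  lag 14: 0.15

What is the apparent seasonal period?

3

The largest autocorrelation is r_3 = 0.63, with a weaker echo at lag 6 (0.47); the remaining lags stay at or below 0.41. The elevated value at lag 1 (0.41), dropping to 0.35 at lag 2, reflects decaying short-term dependence rather than seasonality.
The dominant spike at lag 3 indicates a seasonal period of 3.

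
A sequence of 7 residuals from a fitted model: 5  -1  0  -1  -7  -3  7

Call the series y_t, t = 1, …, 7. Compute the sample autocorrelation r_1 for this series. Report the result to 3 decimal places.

Mean ȳ = (5 − 1 + 0 − 1 − 7 − 3 + 7)/7 = 0.0000
Deviations from mean: 5.0000, -1.0000, 0.0000, -1.0000, -7.0000, -3.0000, 7.0000
Σ(y_t−ȳ)(y_{t+1}−ȳ) = (-5.0000) + (0.0000) + (0.0000) + (7.0000) + (21.0000) + (-21.0000) = 2.0000
Denominator Σ(y_t−ȳ)² = 134.0000
r_1 = 2.0000 / 134.0000 = 0.015

0.015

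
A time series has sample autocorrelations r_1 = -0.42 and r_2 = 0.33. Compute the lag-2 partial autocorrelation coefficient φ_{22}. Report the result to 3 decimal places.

φ_{22} = (r_2 − r_1²) / (1 − r_1²)
r_1² = (-0.42)² = 0.1764
Numerator = 0.33 − 0.1764 = 0.1536; denominator = 1 − 0.1764 = 0.8236
φ_{22} = 0.1536 / 0.8236 = 0.186

0.186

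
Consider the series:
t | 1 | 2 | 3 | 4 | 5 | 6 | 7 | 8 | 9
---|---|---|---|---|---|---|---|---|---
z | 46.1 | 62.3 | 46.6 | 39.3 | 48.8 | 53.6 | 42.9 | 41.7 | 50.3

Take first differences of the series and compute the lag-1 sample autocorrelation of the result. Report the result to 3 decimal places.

-0.234

First differences Δz: 16.2, -15.7, -7.3, 9.5, 4.8, -10.7, -1.2, 8.6
Mean of differences = 0.5250
Numerator Σ(Δz_t−Δz̄)(Δz_{t+1}−Δz̄) = -201.7806
Denominator Σ(Δz_t−Δz̄)² = 863.1950
r_1(Δz) = -201.7806 / 863.1950 = -0.234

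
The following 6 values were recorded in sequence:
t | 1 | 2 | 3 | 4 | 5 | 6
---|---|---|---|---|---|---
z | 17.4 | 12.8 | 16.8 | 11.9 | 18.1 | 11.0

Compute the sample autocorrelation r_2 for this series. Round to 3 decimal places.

Mean z̄ = (17.4 + 12.8 + 16.8 + 11.9 + 18.1 + 11.0)/6 = 14.6667
Deviations from mean: 2.7333, -1.8667, 2.1333, -2.7667, 3.4333, -3.6667
Numerator Σ_{t=1}^{4}(z_t−z̄)(z_{t+2}−z̄) = 28.4644
Denominator Σ(z_t−z̄)² = 48.3933
r_2 = 28.4644 / 48.3933 = 0.588

0.588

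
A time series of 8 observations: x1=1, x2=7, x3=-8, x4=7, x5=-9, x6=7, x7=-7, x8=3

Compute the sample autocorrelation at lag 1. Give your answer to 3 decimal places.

Mean x̄ = (1 + 7 − 8 + 7 − 9 + 7 − 7 + 3)/8 = 0.1250
Deviations from mean: 0.8750, 6.8750, -8.1250, 6.8750, -9.1250, 6.8750, -7.1250, 2.8750
Numerator Σ_{t=1}^{7}(x_t−x̄)(x_{t+1}−x̄) = -300.6406
Denominator Σ(x_t−x̄)² = 350.8750
r_1 = -300.6406 / 350.8750 = -0.857

-0.857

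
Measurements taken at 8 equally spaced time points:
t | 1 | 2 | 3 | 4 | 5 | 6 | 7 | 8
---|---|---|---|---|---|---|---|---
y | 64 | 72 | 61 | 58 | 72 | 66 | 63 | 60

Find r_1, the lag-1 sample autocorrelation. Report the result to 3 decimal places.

Mean ȳ = (64 + 72 + 61 + 58 + 72 + 66 + 63 + 60)/8 = 64.5000
Deviations from mean: -0.5000, 7.5000, -3.5000, -6.5000, 7.5000, 1.5000, -1.5000, -4.5000
Σ(y_t−ȳ)(y_{t+1}−ȳ) = (-3.7500) + (-26.2500) + (22.7500) + (-48.7500) + (11.2500) + (-2.2500) + (6.7500) = -40.2500
Denominator Σ(y_t−ȳ)² = 192.0000
r_1 = -40.2500 / 192.0000 = -0.210

-0.210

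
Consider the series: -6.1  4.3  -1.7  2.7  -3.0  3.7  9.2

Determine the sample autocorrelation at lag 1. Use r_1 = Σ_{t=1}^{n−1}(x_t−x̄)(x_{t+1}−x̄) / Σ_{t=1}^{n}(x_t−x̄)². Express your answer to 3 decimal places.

Mean x̄ = (-6.1 + 4.3 − 1.7 + 2.7 − 3.0 + 3.7 + 9.2)/7 = 1.3000
Deviations from mean: -7.4000, 3.0000, -3.0000, 1.4000, -4.3000, 2.4000, 7.9000
Numerator Σ_{t=1}^{6}(x_t−x̄)(x_{t+1}−x̄) = -32.7800
Denominator Σ(x_t−x̄)² = 161.3800
r_1 = -32.7800 / 161.3800 = -0.203

-0.203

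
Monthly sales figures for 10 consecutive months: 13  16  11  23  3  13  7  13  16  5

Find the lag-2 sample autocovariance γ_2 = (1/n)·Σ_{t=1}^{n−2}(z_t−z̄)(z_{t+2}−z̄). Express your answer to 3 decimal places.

8.200

Mean z̄ = (13 + 16 + 11 + 23 + 3 + 13 + 7 + 13 + 16 + 5)/10 = 12.0000
Σ_{t=1}^{8}(z_t−z̄)(z_{t+2}−z̄) = 82.0000
γ_2 = 82.0000 / 10 = 8.200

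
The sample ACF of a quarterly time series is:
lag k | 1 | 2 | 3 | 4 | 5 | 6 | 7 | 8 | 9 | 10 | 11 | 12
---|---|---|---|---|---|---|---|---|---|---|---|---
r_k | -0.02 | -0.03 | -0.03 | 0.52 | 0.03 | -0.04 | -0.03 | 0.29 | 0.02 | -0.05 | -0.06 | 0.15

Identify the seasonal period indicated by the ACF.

The largest autocorrelation is r_4 = 0.52, with weaker echoes at lags 8 (0.29) and 12 (0.15); the remaining lags stay at or below 0.03.
The dominant spike at lag 4 indicates a seasonal period of 4.

4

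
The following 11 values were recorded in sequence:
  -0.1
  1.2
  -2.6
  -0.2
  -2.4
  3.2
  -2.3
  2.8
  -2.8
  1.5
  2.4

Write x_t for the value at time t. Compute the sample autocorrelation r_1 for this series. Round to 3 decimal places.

-0.603

Mean x̄ = (-0.1 + 1.2 − 2.6 − 0.2 − 2.4 + 3.2 − 2.3 + 2.8 − 2.8 + 1.5 + 2.4)/11 = 0.0636
Numerator Σ_{t=1}^{10}(x_t−x̄)(x_{t+1}−x̄) = -32.0622
Denominator Σ(x_t−x̄)² = 53.1855
r_1 = -32.0622 / 53.1855 = -0.603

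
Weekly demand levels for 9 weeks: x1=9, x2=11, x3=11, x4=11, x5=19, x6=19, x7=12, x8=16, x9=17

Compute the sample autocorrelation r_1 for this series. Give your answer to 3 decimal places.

Mean x̄ = (9 + 11 + 11 + 11 + 19 + 19 + 12 + 16 + 17)/9 = 13.8889
Numerator Σ_{t=1}^{8}(x_t−x̄)(x_{t+1}−x̄) = 35.0988
Denominator Σ(x_t−x̄)² = 118.8889
r_1 = 35.0988 / 118.8889 = 0.295

0.295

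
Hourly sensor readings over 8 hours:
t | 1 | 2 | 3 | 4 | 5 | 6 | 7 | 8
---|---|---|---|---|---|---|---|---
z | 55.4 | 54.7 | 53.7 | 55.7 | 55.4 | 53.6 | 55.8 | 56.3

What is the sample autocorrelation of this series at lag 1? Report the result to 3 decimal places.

-0.135

Mean z̄ = (55.4 + 54.7 + 53.7 + 55.7 + 55.4 + 53.6 + 55.8 + 56.3)/8 = 55.0750
Deviations from mean: 0.3250, -0.3750, -1.3750, 0.6250, 0.3250, -1.4750, 0.7250, 1.2250
Σ(z_t−z̄)(z_{t+1}−z̄) = (-0.1219) + (0.5156) + (-0.8594) + (0.2031) + (-0.4794) + (-1.0694) + (0.8881) = -0.9231
Denominator Σ(z_t−z̄)² = 6.8350
r_1 = -0.9231 / 6.8350 = -0.135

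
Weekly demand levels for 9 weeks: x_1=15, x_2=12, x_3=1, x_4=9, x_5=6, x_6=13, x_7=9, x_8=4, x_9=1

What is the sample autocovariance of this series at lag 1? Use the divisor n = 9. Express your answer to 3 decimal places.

1.056

Mean x̄ = (15 + 12 + 1 + 9 + 6 + 13 + 9 + 4 + 1)/9 = 7.7778
Σ_{t=1}^{8}(x_t−x̄)(x_{t+1}−x̄) = 9.5062
γ_1 = 9.5062 / 9 = 1.056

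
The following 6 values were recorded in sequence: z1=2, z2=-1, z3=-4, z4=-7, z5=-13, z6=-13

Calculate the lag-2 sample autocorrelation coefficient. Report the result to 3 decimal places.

0.021

Mean z̄ = (2 − 1 − 4 − 7 − 13 − 13)/6 = -6.0000
Numerator Σ_{t=1}^{4}(z_t−z̄)(z_{t+2}−z̄) = 4.0000
Denominator Σ(z_t−z̄)² = 192.0000
r_2 = 4.0000 / 192.0000 = 0.021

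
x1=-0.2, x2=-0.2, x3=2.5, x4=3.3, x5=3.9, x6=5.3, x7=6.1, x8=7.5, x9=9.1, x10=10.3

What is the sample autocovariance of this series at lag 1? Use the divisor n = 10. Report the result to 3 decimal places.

8.023

Mean x̄ = (-0.2 − 0.2 + 2.5 + 3.3 + 3.9 + 5.3 + 6.1 + 7.5 + 9.1 + 10.3)/10 = 4.7600
Σ_{t=1}^{9}(x_t−x̄)(x_{t+1}−x̄) = 80.2324
γ_1 = 80.2324 / 10 = 8.023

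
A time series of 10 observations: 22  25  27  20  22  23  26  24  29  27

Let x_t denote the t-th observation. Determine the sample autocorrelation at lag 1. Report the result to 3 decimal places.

0.138

Mean x̄ = (22 + 25 + 27 + 20 + 22 + 23 + 26 + 24 + 29 + 27)/10 = 24.5000
Numerator Σ_{t=1}^{9}(x_t−x̄)(x_{t+1}−x̄) = 9.7500
Denominator Σ(x_t−x̄)² = 70.5000
r_1 = 9.7500 / 70.5000 = 0.138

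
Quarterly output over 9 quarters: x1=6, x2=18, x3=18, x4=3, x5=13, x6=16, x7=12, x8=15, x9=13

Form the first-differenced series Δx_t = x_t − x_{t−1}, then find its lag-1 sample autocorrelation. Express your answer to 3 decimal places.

First differences Δx: 12, 0, -15, 10, 3, -4, 3, -2
Mean of differences = 0.8750
Numerator Σ(Δx_t−Δx̄)(Δx_{t+1}−Δx̄) = -148.1406
Denominator Σ(Δx_t−Δx̄)² = 500.8750
r_1(Δx) = -148.1406 / 500.8750 = -0.296

-0.296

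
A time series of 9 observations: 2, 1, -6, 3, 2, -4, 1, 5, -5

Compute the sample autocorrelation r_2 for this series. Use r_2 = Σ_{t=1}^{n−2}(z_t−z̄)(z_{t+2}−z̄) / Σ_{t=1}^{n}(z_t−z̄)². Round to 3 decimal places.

-0.467

Mean z̄ = (2 + 1 − 6 + 3 + 2 − 4 + 1 + 5 − 5)/9 = -0.1111
Σ(z_t−z̄)(z_{t+2}−z̄) = (-12.4321) + (3.4568) + (-12.4321) + (-12.0988) + (2.3457) + (-19.8765) + (-5.4321) = -56.4691
Denominator Σ(z_t−z̄)² = 120.8889
r_2 = -56.4691 / 120.8889 = -0.467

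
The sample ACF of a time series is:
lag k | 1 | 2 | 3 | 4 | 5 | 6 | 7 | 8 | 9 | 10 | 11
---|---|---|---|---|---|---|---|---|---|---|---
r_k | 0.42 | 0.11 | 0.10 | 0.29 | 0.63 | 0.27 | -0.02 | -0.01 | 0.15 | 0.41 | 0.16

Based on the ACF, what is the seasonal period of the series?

The largest autocorrelation is r_5 = 0.63; the remaining lags stay at or below 0.42. The elevated value at lag 1 (0.42), dropping to 0.11 at lag 2, reflects decaying short-term dependence rather than seasonality.
The dominant spike at lag 5 indicates a seasonal period of 5.

5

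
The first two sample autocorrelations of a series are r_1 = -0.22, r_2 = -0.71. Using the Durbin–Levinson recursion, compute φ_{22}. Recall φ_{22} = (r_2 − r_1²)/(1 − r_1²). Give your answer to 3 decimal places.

-0.797

φ_{22} = (r_2 − r_1²) / (1 − r_1²)
r_1² = (-0.22)² = 0.0484
Numerator = -0.71 − 0.0484 = -0.7584; denominator = 1 − 0.0484 = 0.9516
φ_{22} = -0.7584 / 0.9516 = -0.797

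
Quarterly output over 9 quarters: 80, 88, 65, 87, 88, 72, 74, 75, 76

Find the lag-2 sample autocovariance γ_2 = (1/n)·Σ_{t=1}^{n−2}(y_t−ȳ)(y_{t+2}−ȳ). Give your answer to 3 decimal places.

-14.765

Mean ȳ = (80 + 88 + 65 + 87 + 88 + 72 + 74 + 75 + 76)/9 = 78.3333
Σ_{t=1}^{7}(y_t−ȳ)(y_{t+2}−ȳ) = -132.8889
γ_2 = -132.8889 / 9 = -14.765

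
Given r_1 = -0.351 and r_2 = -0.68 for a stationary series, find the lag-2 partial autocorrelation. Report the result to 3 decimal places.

-0.916

φ_{22} = (r_2 − r_1²) / (1 − r_1²)
r_1² = (-0.351)² = 0.123201
Numerator = -0.68 − 0.1232 = -0.8032; denominator = 1 − 0.1232 = 0.8768
φ_{22} = -0.8032 / 0.8768 = -0.916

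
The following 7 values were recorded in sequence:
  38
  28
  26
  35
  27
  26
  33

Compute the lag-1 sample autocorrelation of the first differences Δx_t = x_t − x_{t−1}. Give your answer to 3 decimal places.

-0.242

First differences Δx: -10, -2, 9, -8, -1, 7
Mean of differences = -0.8333
Numerator Σ(Δx_t−Δx̄)(Δx_{t+1}−Δx̄) = -71.3611
Denominator Σ(Δx_t−Δx̄)² = 294.8333
r_1(Δx) = -71.3611 / 294.8333 = -0.242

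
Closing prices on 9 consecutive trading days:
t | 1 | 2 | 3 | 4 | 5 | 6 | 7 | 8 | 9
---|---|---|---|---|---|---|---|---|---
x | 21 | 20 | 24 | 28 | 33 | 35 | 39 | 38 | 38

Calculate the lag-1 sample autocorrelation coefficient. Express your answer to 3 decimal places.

0.754

Mean x̄ = (21 + 20 + 24 + 28 + 33 + 35 + 39 + 38 + 38)/9 = 30.6667
Numerator Σ_{t=1}^{8}(x_t−x̄)(x_{t+1}−x̄) = 346.8889
Denominator Σ(x_t−x̄)² = 460.0000
r_1 = 346.8889 / 460.0000 = 0.754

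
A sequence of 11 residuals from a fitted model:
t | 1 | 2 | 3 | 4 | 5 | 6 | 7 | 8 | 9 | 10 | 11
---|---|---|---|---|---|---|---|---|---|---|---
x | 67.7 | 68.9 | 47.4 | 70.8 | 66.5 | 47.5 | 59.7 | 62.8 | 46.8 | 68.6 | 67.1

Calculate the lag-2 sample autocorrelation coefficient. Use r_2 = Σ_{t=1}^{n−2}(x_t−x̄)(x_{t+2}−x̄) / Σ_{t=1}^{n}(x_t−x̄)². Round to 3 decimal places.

Mean x̄ = (67.7 + 68.9 + 47.4 + 70.8 + 66.5 + 47.5 + 59.7 + 62.8 + 46.8 + 68.6 + 67.1)/11 = 61.2545
Numerator Σ_{t=1}^{9}(x_t−x̄)(x_{t+2}−x̄) = -300.3687
Denominator Σ(x_t−x̄)² = 901.6273
r_2 = -300.3687 / 901.6273 = -0.333

-0.333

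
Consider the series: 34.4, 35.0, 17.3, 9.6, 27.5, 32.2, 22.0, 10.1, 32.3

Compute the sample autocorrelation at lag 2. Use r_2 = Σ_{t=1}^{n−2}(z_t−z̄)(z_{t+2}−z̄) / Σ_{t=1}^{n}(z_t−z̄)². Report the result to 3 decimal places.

-0.609

Mean z̄ = (34.4 + 35.0 + 17.3 + 9.6 + 27.5 + 32.2 + 22.0 + 10.1 + 32.3)/9 = 24.4889
Numerator Σ_{t=1}^{7}(z_t−z̄)(z_{t+2}−z̄) = -502.0947
Denominator Σ(z_t−z̄)² = 824.8489
r_2 = -502.0947 / 824.8489 = -0.609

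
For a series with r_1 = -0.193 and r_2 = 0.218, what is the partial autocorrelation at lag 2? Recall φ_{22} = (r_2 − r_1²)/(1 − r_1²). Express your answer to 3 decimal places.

0.188

φ_{22} = (r_2 − r_1²) / (1 − r_1²)
r_1² = (-0.193)² = 0.037249
Numerator = 0.218 − 0.0372 = 0.1808; denominator = 1 − 0.0372 = 0.9628
φ_{22} = 0.1808 / 0.9628 = 0.188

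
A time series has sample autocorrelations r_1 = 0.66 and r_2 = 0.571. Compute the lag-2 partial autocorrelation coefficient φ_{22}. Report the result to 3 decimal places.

0.240

φ_{22} = (r_2 − r_1²) / (1 − r_1²)
r_1² = (0.66)² = 0.4356
Numerator = 0.571 − 0.4356 = 0.1354; denominator = 1 − 0.4356 = 0.5644
φ_{22} = 0.1354 / 0.5644 = 0.240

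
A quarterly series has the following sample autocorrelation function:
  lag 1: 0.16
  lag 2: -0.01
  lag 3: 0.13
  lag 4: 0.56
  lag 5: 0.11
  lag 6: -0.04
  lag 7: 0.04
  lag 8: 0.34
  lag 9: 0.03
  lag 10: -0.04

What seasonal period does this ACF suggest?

The largest autocorrelation is r_4 = 0.56, with a weaker echo at lag 8 (0.34); the remaining lags stay at or below 0.16.
The dominant spike at lag 4 indicates a seasonal period of 4.

4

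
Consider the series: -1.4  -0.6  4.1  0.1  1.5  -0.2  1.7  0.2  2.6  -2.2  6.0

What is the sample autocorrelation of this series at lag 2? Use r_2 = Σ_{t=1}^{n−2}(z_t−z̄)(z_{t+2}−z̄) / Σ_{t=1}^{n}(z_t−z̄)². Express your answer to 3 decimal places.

Mean z̄ = (-1.4 − 0.6 + 4.1 + 0.1 + 1.5 − 0.2 + 1.7 + 0.2 + 2.6 − 2.2 + 6.0)/11 = 1.0727
Numerator Σ_{t=1}^{9}(z_t−z̄)(z_{t+2}−z̄) = 9.3912
Denominator Σ(z_t−z̄)² = 59.3018
r_2 = 9.3912 / 59.3018 = 0.158

0.158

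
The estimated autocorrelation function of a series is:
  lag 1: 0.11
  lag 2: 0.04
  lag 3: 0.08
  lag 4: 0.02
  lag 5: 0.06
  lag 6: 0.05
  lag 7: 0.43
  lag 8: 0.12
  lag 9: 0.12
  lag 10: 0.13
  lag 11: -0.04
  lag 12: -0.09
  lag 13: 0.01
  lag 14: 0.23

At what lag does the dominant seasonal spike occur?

The largest autocorrelation is r_7 = 0.43, with a weaker echo at lag 14 (0.23); the remaining lags stay at or below 0.13.
The dominant spike at lag 7 indicates a seasonal period of 7.

7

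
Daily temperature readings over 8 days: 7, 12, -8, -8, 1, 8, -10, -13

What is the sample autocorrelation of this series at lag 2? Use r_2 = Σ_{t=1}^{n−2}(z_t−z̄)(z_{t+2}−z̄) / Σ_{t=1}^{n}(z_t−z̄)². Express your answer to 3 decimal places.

Mean z̄ = (7 + 12 − 8 − 8 + 1 + 8 − 10 − 13)/8 = -1.3750
Deviations from mean: 8.3750, 13.3750, -6.6250, -6.6250, 2.3750, 9.3750, -8.6250, -11.6250
Σ(z_t−z̄)(z_{t+2}−z̄) = (-55.4844) + (-88.6094) + (-15.7344) + (-62.1094) + (-20.4844) + (-108.9844) = -351.4063
Denominator Σ(z_t−z̄)² = 639.8750
r_2 = -351.4063 / 639.8750 = -0.549

-0.549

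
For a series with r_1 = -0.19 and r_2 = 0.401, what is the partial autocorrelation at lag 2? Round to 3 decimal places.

φ_{22} = (r_2 − r_1²) / (1 − r_1²)
r_1² = (-0.19)² = 0.0361
Numerator = 0.401 − 0.0361 = 0.3649; denominator = 1 − 0.0361 = 0.9639
φ_{22} = 0.3649 / 0.9639 = 0.379

0.379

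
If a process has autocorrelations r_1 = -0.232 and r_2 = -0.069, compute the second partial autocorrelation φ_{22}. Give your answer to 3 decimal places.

-0.130

φ_{22} = (r_2 − r_1²) / (1 − r_1²)
r_1² = (-0.232)² = 0.053824
Numerator = -0.069 − 0.0538 = -0.1228; denominator = 1 − 0.0538 = 0.9462
φ_{22} = -0.1228 / 0.9462 = -0.130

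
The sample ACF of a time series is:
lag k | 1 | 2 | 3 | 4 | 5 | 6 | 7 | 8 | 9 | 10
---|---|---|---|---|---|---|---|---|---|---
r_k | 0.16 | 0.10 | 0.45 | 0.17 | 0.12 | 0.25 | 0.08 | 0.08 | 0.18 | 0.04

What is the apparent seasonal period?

3

The largest autocorrelation is r_3 = 0.45, with weaker echoes at lags 6 (0.25) and 9 (0.18); the remaining lags stay at or below 0.17.
The dominant spike at lag 3 indicates a seasonal period of 3.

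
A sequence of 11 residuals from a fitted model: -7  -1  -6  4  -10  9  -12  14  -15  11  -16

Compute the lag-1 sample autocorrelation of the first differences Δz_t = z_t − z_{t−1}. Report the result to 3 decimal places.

-0.892

First differences Δz: 6, -5, 10, -14, 19, -21, 26, -29, 26, -27
Mean of differences = -0.9000
Numerator Σ(Δz_t−Δz̄)(Δz_{t+1}−Δz̄) = -3631.0100
Denominator Σ(Δz_t−Δz̄)² = 4072.9000
r_1(Δz) = -3631.0100 / 4072.9000 = -0.892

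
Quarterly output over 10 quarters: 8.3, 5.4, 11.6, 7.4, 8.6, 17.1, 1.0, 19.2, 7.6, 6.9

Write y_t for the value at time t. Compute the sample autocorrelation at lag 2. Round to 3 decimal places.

0.237

Mean ȳ = (8.3 + 5.4 + 11.6 + 7.4 + 8.6 + 17.1 + 1.0 + 19.2 + 7.6 + 6.9)/10 = 9.3100
Numerator Σ_{t=1}^{8}(y_t−ȳ)(y_{t+2}−ȳ) = 61.9688
Denominator Σ(y_t−ȳ)² = 261.9890
r_2 = 61.9688 / 261.9890 = 0.237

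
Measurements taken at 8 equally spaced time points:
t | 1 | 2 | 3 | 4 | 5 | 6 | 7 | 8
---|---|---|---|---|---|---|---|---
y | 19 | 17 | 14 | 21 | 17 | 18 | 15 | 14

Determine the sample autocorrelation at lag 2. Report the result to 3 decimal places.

Mean ȳ = (19 + 17 + 14 + 21 + 17 + 18 + 15 + 14)/8 = 16.8750
Σ(y_t−ȳ)(y_{t+2}−ȳ) = (-6.1094) + (0.5156) + (-0.3594) + (4.6406) + (-0.2344) + (-3.2344) = -4.7813
Denominator Σ(y_t−ȳ)² = 42.8750
r_2 = -4.7813 / 42.8750 = -0.112

-0.112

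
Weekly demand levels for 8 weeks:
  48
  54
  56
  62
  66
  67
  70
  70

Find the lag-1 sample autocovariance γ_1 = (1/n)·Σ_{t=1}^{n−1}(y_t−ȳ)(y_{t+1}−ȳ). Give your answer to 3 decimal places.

Mean ȳ = (48 + 54 + 56 + 62 + 66 + 67 + 70 + 70)/8 = 61.6250
Deviations: -13.6250, -7.6250, -5.6250, 0.3750, 4.3750, 5.3750, 8.3750, 8.3750
Σ_{t=1}^{7}(y_t−ȳ)(y_{t+1}−ȳ) = 284.9844
γ_1 = 284.9844 / 8 = 35.623

35.623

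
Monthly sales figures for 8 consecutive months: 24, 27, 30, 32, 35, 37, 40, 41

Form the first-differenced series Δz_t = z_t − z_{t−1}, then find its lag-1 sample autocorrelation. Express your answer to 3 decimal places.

-0.396

First differences Δz: 3, 3, 2, 3, 2, 3, 1
Mean of differences = 2.4286
Numerator Σ(Δz_t−Δz̄)(Δz_{t+1}−Δz̄) = -1.4694
Denominator Σ(Δz_t−Δz̄)² = 3.7143
r_1(Δz) = -1.4694 / 3.7143 = -0.396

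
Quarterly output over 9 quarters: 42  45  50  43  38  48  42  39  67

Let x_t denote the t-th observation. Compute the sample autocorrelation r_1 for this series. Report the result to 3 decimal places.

-0.213

Mean x̄ = (42 + 45 + 50 + 43 + 38 + 48 + 42 + 39 + 67)/9 = 46.0000
Numerator Σ_{t=1}^{8}(x_t−x̄)(x_{t+1}−x̄) = -131.0000
Denominator Σ(x_t−x̄)² = 616.0000
r_1 = -131.0000 / 616.0000 = -0.213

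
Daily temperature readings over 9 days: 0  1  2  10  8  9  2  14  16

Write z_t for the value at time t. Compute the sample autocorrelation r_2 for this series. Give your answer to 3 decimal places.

-0.066

Mean z̄ = (0 + 1 + 2 + 10 + 8 + 9 + 2 + 14 + 16)/9 = 6.8889
Σ(z_t−z̄)(z_{t+2}−z̄) = (33.6790) + (-18.3210) + (-5.4321) + (6.5679) + (-5.4321) + (15.0123) + (-44.5432) = -18.4691
Denominator Σ(z_t−z̄)² = 278.8889
r_2 = -18.4691 / 278.8889 = -0.066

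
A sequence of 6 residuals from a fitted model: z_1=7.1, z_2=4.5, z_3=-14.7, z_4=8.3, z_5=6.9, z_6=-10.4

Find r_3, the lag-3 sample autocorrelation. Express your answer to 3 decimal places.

0.475

Mean z̄ = (7.1 + 4.5 − 14.7 + 8.3 + 6.9 − 10.4)/6 = 0.2833
Deviations from mean: 6.8167, 4.2167, -14.9833, 8.0167, 6.6167, -10.6833
Numerator Σ_{t=1}^{3}(z_t−z̄)(z_{t+3}−z̄) = 242.6192
Denominator Σ(z_t−z̄)² = 510.9283
r_3 = 242.6192 / 510.9283 = 0.475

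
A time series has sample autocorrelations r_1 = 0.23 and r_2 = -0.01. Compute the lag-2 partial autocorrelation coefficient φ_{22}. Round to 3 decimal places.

φ_{22} = (r_2 − r_1²) / (1 − r_1²)
r_1² = (0.23)² = 0.0529
Numerator = -0.01 − 0.0529 = -0.0629; denominator = 1 − 0.0529 = 0.9471
φ_{22} = -0.0629 / 0.9471 = -0.066

-0.066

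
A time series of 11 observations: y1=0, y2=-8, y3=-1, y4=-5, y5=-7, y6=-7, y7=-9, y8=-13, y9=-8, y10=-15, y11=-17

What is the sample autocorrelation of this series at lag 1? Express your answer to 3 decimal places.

0.328

Mean ȳ = (0 − 8 − 1 − 5 − 7 − 7 − 9 − 13 − 8 − 15 − 17)/11 = -8.1818
Numerator Σ_{t=1}^{10}(y_t−ȳ)(y_{t+1}−ȳ) = 91.7851
Denominator Σ(y_t−ȳ)² = 279.6364
r_1 = 91.7851 / 279.6364 = 0.328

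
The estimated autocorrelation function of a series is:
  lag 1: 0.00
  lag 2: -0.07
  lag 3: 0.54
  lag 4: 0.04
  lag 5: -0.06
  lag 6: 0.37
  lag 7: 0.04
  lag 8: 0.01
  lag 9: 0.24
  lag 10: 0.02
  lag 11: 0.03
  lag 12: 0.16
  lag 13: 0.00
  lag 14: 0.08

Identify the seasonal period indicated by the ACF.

3

The largest autocorrelation is r_3 = 0.54, with weaker echoes at lags 6 (0.37), 9 (0.24) and 12 (0.16); the remaining lags stay at or below 0.08.
The dominant spike at lag 3 indicates a seasonal period of 3.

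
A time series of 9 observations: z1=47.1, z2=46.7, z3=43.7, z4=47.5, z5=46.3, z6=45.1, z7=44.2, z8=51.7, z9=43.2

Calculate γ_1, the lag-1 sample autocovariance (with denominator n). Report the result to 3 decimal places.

-3.252

Mean z̄ = (47.1 + 46.7 + 43.7 + 47.5 + 46.3 + 45.1 + 44.2 + 51.7 + 43.2)/9 = 46.1667
Σ_{t=1}^{8}(z_t−z̄)(z_{t+1}−z̄) = -29.2711
γ_1 = -29.2711 / 9 = -3.252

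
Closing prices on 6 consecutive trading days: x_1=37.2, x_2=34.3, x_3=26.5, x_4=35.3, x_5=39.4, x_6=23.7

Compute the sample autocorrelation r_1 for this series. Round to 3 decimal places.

Mean x̄ = (37.2 + 34.3 + 26.5 + 35.3 + 39.4 + 23.7)/6 = 32.7333
Deviations from mean: 4.4667, 1.5667, -6.2333, 2.5667, 6.6667, -9.0333
Numerator Σ_{t=1}^{5}(x_t−x̄)(x_{t+1}−x̄) = -61.8778
Denominator Σ(x_t−x̄)² = 193.8933
r_1 = -61.8778 / 193.8933 = -0.319

-0.319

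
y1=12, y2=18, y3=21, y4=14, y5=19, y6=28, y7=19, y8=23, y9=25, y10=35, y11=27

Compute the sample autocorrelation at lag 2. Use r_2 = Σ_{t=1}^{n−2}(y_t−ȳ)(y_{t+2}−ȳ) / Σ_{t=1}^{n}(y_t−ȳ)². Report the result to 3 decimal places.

Mean ȳ = (12 + 18 + 21 + 14 + 19 + 28 + 19 + 23 + 25 + 35 + 27)/11 = 21.9091
Numerator Σ_{t=1}^{9}(y_t−ȳ)(y_{t+2}−ȳ) = 30.5289
Denominator Σ(y_t−ȳ)² = 438.9091
r_2 = 30.5289 / 438.9091 = 0.070

0.070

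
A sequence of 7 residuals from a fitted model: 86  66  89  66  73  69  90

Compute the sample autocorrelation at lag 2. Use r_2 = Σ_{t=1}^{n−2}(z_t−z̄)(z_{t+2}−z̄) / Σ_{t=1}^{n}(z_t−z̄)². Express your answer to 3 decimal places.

Mean z̄ = (86 + 66 + 89 + 66 + 73 + 69 + 90)/7 = 77.0000
Deviations from mean: 9.0000, -11.0000, 12.0000, -11.0000, -4.0000, -8.0000, 13.0000
Numerator Σ_{t=1}^{5}(z_t−z̄)(z_{t+2}−z̄) = 217.0000
Denominator Σ(z_t−z̄)² = 716.0000
r_2 = 217.0000 / 716.0000 = 0.303

0.303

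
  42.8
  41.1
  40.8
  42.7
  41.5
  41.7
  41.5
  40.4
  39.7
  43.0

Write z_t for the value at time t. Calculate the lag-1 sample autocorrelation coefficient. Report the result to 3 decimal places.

Mean z̄ = (42.8 + 41.1 + 40.8 + 42.7 + 41.5 + 41.7 + 41.5 + 40.4 + 39.7 + 43.0)/10 = 41.5200
Numerator Σ_{t=1}^{9}(z_t−z̄)(z_{t+1}−z̄) = -1.7484
Denominator Σ(z_t−z̄)² = 10.5160
r_1 = -1.7484 / 10.5160 = -0.166

-0.166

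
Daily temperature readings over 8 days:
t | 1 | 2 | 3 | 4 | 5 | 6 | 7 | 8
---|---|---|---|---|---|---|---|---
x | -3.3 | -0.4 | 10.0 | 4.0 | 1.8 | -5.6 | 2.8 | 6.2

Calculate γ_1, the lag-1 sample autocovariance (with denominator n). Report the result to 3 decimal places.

0.994

Mean x̄ = (-3.3 − 0.4 + 10.0 + 4.0 + 1.8 − 5.6 + 2.8 + 6.2)/8 = 1.9375
Deviations: -5.2375, -2.3375, 8.0625, 2.0625, -0.1375, -7.5375, 0.8625, 4.2625
Σ_{t=1}^{7}(x_t−x̄)(x_{t+1}−x̄) = 7.9536
γ_1 = 7.9536 / 8 = 0.994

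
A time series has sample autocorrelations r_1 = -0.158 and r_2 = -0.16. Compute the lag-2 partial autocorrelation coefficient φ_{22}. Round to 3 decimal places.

φ_{22} = (r_2 − r_1²) / (1 − r_1²)
r_1² = (-0.158)² = 0.024964
Numerator = -0.16 − 0.0250 = -0.1850; denominator = 1 − 0.0250 = 0.9750
φ_{22} = -0.1850 / 0.9750 = -0.190

-0.190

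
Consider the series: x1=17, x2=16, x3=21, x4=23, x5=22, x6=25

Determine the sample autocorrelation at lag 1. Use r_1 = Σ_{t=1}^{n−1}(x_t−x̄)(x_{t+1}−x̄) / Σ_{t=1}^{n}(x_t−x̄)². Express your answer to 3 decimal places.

Mean x̄ = (17 + 16 + 21 + 23 + 22 + 25)/6 = 20.6667
Deviations from mean: -3.6667, -4.6667, 0.3333, 2.3333, 1.3333, 4.3333
Σ(x_t−x̄)(x_{t+1}−x̄) = (17.1111) + (-1.5556) + (0.7778) + (3.1111) + (5.7778) = 25.2222
Denominator Σ(x_t−x̄)² = 61.3333
r_1 = 25.2222 / 61.3333 = 0.411

0.411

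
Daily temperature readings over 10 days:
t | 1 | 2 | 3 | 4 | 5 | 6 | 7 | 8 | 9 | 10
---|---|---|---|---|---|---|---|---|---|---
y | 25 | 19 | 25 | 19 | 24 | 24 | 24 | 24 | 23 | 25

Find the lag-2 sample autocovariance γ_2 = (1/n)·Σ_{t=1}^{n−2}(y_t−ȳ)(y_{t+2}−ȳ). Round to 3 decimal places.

Mean ȳ = (25 + 19 + 25 + 19 + 24 + 24 + 24 + 24 + 23 + 25)/10 = 23.2000
Σ_{t=1}^{8}(y_t−ȳ)(y_{t+2}−ȳ) = 21.5200
γ_2 = 21.5200 / 10 = 2.152

2.152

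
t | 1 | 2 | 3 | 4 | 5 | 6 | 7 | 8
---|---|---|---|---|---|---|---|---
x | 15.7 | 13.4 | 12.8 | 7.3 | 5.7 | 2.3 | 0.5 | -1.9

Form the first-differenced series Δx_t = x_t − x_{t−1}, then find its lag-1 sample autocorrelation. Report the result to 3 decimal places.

First differences Δx: -2.3, -0.6, -5.5, -1.6, -3.4, -1.8, -2.4
Mean of differences = -2.5143
Numerator Σ(Δx_t−Δx̄)(Δx_{t+1}−Δx̄) = -9.3959
Denominator Σ(Δx_t−Δx̄)² = 14.7686
r_1(Δx) = -9.3959 / 14.7686 = -0.636

-0.636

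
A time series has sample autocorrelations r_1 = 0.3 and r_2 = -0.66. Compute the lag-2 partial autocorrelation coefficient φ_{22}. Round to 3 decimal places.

-0.824

φ_{22} = (r_2 − r_1²) / (1 − r_1²)
r_1² = (0.3)² = 0.09
Numerator = -0.66 − 0.0900 = -0.7500; denominator = 1 − 0.0900 = 0.9100
φ_{22} = -0.7500 / 0.9100 = -0.824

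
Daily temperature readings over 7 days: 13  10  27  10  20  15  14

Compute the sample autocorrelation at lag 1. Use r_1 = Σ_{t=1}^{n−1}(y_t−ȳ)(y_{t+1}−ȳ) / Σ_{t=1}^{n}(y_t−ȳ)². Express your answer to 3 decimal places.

Mean ȳ = (13 + 10 + 27 + 10 + 20 + 15 + 14)/7 = 15.5714
Deviations from mean: -2.5714, -5.5714, 11.4286, -5.5714, 4.4286, -0.5714, -1.5714
Σ(y_t−ȳ)(y_{t+1}−ȳ) = (14.3265) + (-63.6735) + (-63.6735) + (-24.6735) + (-2.5306) + (0.8980) = -139.3265
Denominator Σ(y_t−ȳ)² = 221.7143
r_1 = -139.3265 / 221.7143 = -0.628

-0.628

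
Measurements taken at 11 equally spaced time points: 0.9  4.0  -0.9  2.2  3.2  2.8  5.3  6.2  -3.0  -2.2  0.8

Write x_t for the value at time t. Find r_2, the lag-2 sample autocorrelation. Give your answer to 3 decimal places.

-0.231

Mean x̄ = (0.9 + 4.0 − 0.9 + 2.2 + 3.2 + 2.8 + 5.3 + 6.2 − 3.0 − 2.2 + 0.8)/11 = 1.7545
Numerator Σ_{t=1}^{9}(x_t−x̄)(x_{t+2}−x̄) = -20.2287
Denominator Σ(x_t−x̄)² = 87.6873
r_2 = -20.2287 / 87.6873 = -0.231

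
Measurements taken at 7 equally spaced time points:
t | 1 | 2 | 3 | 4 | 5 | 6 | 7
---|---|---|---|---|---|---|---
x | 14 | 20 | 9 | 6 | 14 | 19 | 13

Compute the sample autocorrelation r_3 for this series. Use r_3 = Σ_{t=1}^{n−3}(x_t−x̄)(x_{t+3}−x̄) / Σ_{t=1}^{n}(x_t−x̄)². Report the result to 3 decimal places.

-0.140

Mean x̄ = (14 + 20 + 9 + 6 + 14 + 19 + 13)/7 = 13.5714
Deviations from mean: 0.4286, 6.4286, -4.5714, -7.5714, 0.4286, 5.4286, -0.5714
Σ(x_t−x̄)(x_{t+3}−x̄) = (-3.2449) + (2.7551) + (-24.8163) + (4.3265) = -20.9796
Denominator Σ(x_t−x̄)² = 149.7143
r_3 = -20.9796 / 149.7143 = -0.140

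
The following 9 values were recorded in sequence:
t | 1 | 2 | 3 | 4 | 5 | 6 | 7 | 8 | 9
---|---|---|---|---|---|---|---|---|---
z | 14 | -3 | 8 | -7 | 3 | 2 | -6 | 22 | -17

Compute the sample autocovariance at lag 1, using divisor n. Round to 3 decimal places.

Mean z̄ = (14 − 3 + 8 − 7 + 3 + 2 − 6 + 22 − 17)/9 = 1.7778
Σ_{t=1}^{8}(z_t−z̄)(z_{t+1}−z̄) = -691.9383
γ_1 = -691.9383 / 9 = -76.882

-76.882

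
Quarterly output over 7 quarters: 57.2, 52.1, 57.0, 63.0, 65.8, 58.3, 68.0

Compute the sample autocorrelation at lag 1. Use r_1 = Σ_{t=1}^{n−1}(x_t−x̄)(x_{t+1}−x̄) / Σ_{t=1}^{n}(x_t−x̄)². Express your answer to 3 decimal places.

Mean x̄ = (57.2 + 52.1 + 57.0 + 63.0 + 65.8 + 58.3 + 68.0)/7 = 60.2000
Deviations from mean: -3.0000, -8.1000, -3.2000, 2.8000, 5.6000, -1.9000, 7.8000
Σ(x_t−x̄)(x_{t+1}−x̄) = (24.3000) + (25.9200) + (-8.9600) + (15.6800) + (-10.6400) + (-14.8200) = 31.4800
Denominator Σ(x_t−x̄)² = 188.5000
r_1 = 31.4800 / 188.5000 = 0.167

0.167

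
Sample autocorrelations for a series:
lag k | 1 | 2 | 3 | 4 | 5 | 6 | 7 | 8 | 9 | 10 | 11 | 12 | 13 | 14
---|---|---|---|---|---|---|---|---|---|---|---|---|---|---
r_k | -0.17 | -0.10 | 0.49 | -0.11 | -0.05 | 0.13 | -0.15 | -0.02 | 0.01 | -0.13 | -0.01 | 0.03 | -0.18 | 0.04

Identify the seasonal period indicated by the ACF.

The largest autocorrelation is r_3 = 0.49; the remaining lags stay at or below 0.13.
The dominant spike at lag 3 indicates a seasonal period of 3.

3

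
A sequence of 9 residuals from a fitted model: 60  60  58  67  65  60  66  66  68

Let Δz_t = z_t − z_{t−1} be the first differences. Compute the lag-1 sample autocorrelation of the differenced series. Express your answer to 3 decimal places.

First differences Δz: 0, -2, 9, -2, -5, 6, 0, 2
Mean of differences = 1.0000
Numerator Σ(Δz_t−Δz̄)(Δz_{t+1}−Δz̄) = -63.0000
Denominator Σ(Δz_t−Δz̄)² = 146.0000
r_1(Δz) = -63.0000 / 146.0000 = -0.432

-0.432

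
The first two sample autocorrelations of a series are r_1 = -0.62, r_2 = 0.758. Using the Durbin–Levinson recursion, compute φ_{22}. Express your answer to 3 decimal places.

0.607

φ_{22} = (r_2 − r_1²) / (1 − r_1²)
r_1² = (-0.62)² = 0.3844
Numerator = 0.758 − 0.3844 = 0.3736; denominator = 1 − 0.3844 = 0.6156
φ_{22} = 0.3736 / 0.6156 = 0.607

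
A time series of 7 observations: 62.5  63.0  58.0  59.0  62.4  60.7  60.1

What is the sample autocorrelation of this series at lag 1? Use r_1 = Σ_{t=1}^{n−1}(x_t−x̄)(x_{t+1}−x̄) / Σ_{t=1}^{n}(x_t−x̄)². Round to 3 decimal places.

Mean x̄ = (62.5 + 63.0 + 58.0 + 59.0 + 62.4 + 60.7 + 60.1)/7 = 60.8143
Deviations from mean: 1.6857, 2.1857, -2.8143, -1.8143, 1.5857, -0.1143, -0.7143
Numerator Σ_{t=1}^{6}(x_t−x̄)(x_{t+1}−x̄) = -0.3373
Denominator Σ(x_t−x̄)² = 21.8686
r_1 = -0.3373 / 21.8686 = -0.015

-0.015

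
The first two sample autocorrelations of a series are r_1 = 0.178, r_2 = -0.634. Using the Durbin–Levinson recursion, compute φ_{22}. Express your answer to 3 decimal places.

-0.687

φ_{22} = (r_2 − r_1²) / (1 − r_1²)
r_1² = (0.178)² = 0.031684
Numerator = -0.634 − 0.0317 = -0.6657; denominator = 1 − 0.0317 = 0.9683
φ_{22} = -0.6657 / 0.9683 = -0.687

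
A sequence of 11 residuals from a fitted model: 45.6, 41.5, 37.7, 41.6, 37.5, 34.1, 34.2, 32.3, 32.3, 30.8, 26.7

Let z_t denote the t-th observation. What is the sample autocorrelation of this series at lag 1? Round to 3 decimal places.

Mean z̄ = (45.6 + 41.5 + 37.7 + 41.6 + 37.5 + 34.1 + 34.2 + 32.3 + 32.3 + 30.8 + 26.7)/11 = 35.8455
Numerator Σ_{t=1}^{10}(z_t−z̄)(z_{t+1}−z̄) = 168.2570
Denominator Σ(z_t−z̄)² = 306.4073
r_1 = 168.2570 / 306.4073 = 0.549

0.549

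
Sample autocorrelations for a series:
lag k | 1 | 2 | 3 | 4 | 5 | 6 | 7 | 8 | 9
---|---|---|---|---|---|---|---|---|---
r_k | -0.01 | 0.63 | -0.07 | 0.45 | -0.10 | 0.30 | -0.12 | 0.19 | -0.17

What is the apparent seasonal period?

2

The largest autocorrelation is r_2 = 0.63, with weaker echoes at lags 4 (0.45), 6 (0.30) and 8 (0.19); the remaining lags stay at or below -0.01.
The dominant spike at lag 2 indicates a seasonal period of 2.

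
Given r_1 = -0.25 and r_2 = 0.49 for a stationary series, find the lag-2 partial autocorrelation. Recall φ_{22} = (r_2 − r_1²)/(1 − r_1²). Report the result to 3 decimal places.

0.456

φ_{22} = (r_2 − r_1²) / (1 − r_1²)
r_1² = (-0.25)² = 0.0625
Numerator = 0.49 − 0.0625 = 0.4275; denominator = 1 − 0.0625 = 0.9375
φ_{22} = 0.4275 / 0.9375 = 0.456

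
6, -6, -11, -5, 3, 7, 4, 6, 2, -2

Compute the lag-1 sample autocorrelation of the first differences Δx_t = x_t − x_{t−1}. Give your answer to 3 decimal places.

First differences Δx: -12, -5, 6, 8, 4, -3, 2, -4, -4
Mean of differences = -0.8889
Numerator Σ(Δx_t−Δx̄)(Δx_{t+1}−Δx̄) = 106.3210
Denominator Σ(Δx_t−Δx̄)² = 322.8889
r_1(Δx) = 106.3210 / 322.8889 = 0.329

0.329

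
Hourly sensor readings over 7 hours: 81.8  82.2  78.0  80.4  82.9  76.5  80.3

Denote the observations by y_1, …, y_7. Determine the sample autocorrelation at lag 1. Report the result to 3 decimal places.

-0.351

Mean ȳ = (81.8 + 82.2 + 78.0 + 80.4 + 82.9 + 76.5 + 80.3)/7 = 80.3000
Deviations from mean: 1.5000, 1.9000, -2.3000, 0.1000, 2.6000, -3.8000, 0.0000
Σ(y_t−ȳ)(y_{t+1}−ȳ) = (2.8500) + (-4.3700) + (-0.2300) + (0.2600) + (-9.8800) + (0.0000) = -11.3700
Denominator Σ(y_t−ȳ)² = 32.3600
r_1 = -11.3700 / 32.3600 = -0.351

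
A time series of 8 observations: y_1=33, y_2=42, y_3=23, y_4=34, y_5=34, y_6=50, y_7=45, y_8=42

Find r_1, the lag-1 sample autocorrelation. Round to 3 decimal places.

Mean ȳ = (33 + 42 + 23 + 34 + 34 + 50 + 45 + 42)/8 = 37.8750
Deviations from mean: -4.8750, 4.1250, -14.8750, -3.8750, -3.8750, 12.1250, 7.1250, 4.1250
Numerator Σ_{t=1}^{7}(y_t−ȳ)(y_{t+1}−ȳ) = 59.9844
Denominator Σ(y_t−ȳ)² = 506.8750
r_1 = 59.9844 / 506.8750 = 0.118

0.118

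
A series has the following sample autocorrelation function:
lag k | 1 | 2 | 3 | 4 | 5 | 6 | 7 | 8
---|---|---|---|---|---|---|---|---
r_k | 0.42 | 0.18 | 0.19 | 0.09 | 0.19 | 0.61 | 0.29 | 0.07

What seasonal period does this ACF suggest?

The largest autocorrelation is r_6 = 0.61; the remaining lags stay at or below 0.42. The elevated value at lag 1 (0.42), dropping to 0.18 at lag 2, reflects decaying short-term dependence rather than seasonality.
The dominant spike at lag 6 indicates a seasonal period of 6.

6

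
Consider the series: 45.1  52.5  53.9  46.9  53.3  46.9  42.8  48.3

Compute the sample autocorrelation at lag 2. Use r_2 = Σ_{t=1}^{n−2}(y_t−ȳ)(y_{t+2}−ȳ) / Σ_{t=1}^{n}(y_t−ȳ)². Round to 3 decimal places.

-0.213

Mean ȳ = (45.1 + 52.5 + 53.9 + 46.9 + 53.3 + 46.9 + 42.8 + 48.3)/8 = 48.7125
Deviations from mean: -3.6125, 3.7875, 5.1875, -1.8125, 4.5875, -1.8125, -5.9125, -0.4125
Σ(y_t−ȳ)(y_{t+2}−ȳ) = (-18.7398) + (-6.8648) + (23.7977) + (3.2852) + (-27.1236) + (0.7477) = -24.8978
Denominator Σ(y_t−ȳ)² = 117.0488
r_2 = -24.8978 / 117.0488 = -0.213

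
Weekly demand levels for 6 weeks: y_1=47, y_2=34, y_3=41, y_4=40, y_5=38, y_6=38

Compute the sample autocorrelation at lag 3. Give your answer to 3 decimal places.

0.104

Mean ȳ = (47 + 34 + 41 + 40 + 38 + 38)/6 = 39.6667
Deviations from mean: 7.3333, -5.6667, 1.3333, 0.3333, -1.6667, -1.6667
Σ(y_t−ȳ)(y_{t+3}−ȳ) = (2.4444) + (9.4444) + (-2.2222) = 9.6667
Denominator Σ(y_t−ȳ)² = 93.3333
r_3 = 9.6667 / 93.3333 = 0.104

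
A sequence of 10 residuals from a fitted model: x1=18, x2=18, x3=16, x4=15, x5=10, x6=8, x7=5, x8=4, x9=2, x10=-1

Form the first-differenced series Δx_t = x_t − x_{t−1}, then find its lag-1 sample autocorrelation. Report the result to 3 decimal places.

First differences Δx: 0, -2, -1, -5, -2, -3, -1, -2, -3
Mean of differences = -2.1111
Numerator Σ(Δx_t−Δx̄)(Δx_{t+1}−Δx̄) = -4.2346
Denominator Σ(Δx_t−Δx̄)² = 16.8889
r_1(Δx) = -4.2346 / 16.8889 = -0.251

-0.251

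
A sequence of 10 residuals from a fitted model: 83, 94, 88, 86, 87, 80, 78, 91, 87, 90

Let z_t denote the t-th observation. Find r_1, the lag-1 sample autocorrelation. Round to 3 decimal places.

Mean z̄ = (83 + 94 + 88 + 86 + 87 + 80 + 78 + 91 + 87 + 90)/10 = 86.4000
Numerator Σ_{t=1}^{9}(z_t−z̄)(z_{t+1}−z̄) = 1.6400
Denominator Σ(z_t−z̄)² = 218.4000
r_1 = 1.6400 / 218.4000 = 0.008

0.008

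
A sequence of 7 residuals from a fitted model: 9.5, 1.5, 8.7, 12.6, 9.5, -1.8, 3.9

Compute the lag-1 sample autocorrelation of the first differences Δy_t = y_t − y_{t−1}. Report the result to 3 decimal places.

-0.254

First differences Δy: -8.0, 7.2, 3.9, -3.1, -11.3, 5.7
Mean of differences = -0.9333
Numerator Σ(Δy_t−Δȳ)(Δy_{t+1}−Δȳ) = -74.9411
Denominator Σ(Δy_t−Δȳ)² = 295.6133
r_1(Δy) = -74.9411 / 295.6133 = -0.254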